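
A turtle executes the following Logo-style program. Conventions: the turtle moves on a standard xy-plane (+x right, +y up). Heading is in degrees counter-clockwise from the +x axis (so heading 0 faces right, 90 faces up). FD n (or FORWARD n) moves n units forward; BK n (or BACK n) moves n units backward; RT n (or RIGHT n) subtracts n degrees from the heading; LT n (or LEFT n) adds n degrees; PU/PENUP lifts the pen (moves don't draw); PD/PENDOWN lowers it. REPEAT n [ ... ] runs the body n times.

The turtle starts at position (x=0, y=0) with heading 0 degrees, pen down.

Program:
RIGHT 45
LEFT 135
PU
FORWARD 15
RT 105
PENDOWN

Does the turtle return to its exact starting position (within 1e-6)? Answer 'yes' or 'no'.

Executing turtle program step by step:
Start: pos=(0,0), heading=0, pen down
RT 45: heading 0 -> 315
LT 135: heading 315 -> 90
PU: pen up
FD 15: (0,0) -> (0,15) [heading=90, move]
RT 105: heading 90 -> 345
PD: pen down
Final: pos=(0,15), heading=345, 0 segment(s) drawn

Start position: (0, 0)
Final position: (0, 15)
Distance = 15; >= 1e-6 -> NOT closed

Answer: no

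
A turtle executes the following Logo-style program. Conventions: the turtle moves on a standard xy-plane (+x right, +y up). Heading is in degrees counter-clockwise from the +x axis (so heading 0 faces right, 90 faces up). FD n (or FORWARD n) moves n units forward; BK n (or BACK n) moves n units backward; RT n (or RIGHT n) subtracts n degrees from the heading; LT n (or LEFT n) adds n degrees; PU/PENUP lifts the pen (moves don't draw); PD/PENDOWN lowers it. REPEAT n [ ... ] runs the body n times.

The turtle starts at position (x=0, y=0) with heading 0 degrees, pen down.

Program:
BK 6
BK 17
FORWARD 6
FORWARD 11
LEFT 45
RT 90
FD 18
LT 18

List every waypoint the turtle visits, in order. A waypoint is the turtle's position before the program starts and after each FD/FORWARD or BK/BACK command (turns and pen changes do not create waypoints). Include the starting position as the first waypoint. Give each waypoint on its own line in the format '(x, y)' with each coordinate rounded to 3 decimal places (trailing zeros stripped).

Answer: (0, 0)
(-6, 0)
(-23, 0)
(-17, 0)
(-6, 0)
(6.728, -12.728)

Derivation:
Executing turtle program step by step:
Start: pos=(0,0), heading=0, pen down
BK 6: (0,0) -> (-6,0) [heading=0, draw]
BK 17: (-6,0) -> (-23,0) [heading=0, draw]
FD 6: (-23,0) -> (-17,0) [heading=0, draw]
FD 11: (-17,0) -> (-6,0) [heading=0, draw]
LT 45: heading 0 -> 45
RT 90: heading 45 -> 315
FD 18: (-6,0) -> (6.728,-12.728) [heading=315, draw]
LT 18: heading 315 -> 333
Final: pos=(6.728,-12.728), heading=333, 5 segment(s) drawn
Waypoints (6 total):
(0, 0)
(-6, 0)
(-23, 0)
(-17, 0)
(-6, 0)
(6.728, -12.728)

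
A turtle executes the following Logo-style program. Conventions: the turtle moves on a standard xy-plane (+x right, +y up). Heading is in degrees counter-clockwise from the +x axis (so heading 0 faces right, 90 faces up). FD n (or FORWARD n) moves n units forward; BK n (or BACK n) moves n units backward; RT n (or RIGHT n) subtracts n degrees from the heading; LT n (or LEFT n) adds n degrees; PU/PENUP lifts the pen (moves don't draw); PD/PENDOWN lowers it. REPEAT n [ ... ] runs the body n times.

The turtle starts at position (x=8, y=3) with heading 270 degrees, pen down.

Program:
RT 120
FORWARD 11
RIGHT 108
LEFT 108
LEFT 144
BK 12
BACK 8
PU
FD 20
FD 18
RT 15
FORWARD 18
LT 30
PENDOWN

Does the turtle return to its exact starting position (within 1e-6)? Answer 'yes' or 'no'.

Executing turtle program step by step:
Start: pos=(8,3), heading=270, pen down
RT 120: heading 270 -> 150
FD 11: (8,3) -> (-1.526,8.5) [heading=150, draw]
RT 108: heading 150 -> 42
LT 108: heading 42 -> 150
LT 144: heading 150 -> 294
BK 12: (-1.526,8.5) -> (-6.407,19.463) [heading=294, draw]
BK 8: (-6.407,19.463) -> (-9.661,26.771) [heading=294, draw]
PU: pen up
FD 20: (-9.661,26.771) -> (-1.526,8.5) [heading=294, move]
FD 18: (-1.526,8.5) -> (5.795,-7.944) [heading=294, move]
RT 15: heading 294 -> 279
FD 18: (5.795,-7.944) -> (8.611,-25.722) [heading=279, move]
LT 30: heading 279 -> 309
PD: pen down
Final: pos=(8.611,-25.722), heading=309, 3 segment(s) drawn

Start position: (8, 3)
Final position: (8.611, -25.722)
Distance = 28.729; >= 1e-6 -> NOT closed

Answer: no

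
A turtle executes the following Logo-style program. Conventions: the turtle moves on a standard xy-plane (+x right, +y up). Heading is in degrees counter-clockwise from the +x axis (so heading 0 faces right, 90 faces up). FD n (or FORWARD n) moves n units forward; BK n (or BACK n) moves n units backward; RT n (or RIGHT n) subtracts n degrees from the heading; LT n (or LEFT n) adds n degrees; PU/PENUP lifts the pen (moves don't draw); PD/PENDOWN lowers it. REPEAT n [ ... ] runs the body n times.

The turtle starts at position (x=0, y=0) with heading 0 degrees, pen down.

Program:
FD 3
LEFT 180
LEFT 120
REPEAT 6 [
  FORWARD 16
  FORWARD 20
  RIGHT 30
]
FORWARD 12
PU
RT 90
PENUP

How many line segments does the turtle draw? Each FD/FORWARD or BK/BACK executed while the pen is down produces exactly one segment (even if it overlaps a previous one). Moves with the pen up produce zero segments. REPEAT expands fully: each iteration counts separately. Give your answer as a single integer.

Executing turtle program step by step:
Start: pos=(0,0), heading=0, pen down
FD 3: (0,0) -> (3,0) [heading=0, draw]
LT 180: heading 0 -> 180
LT 120: heading 180 -> 300
REPEAT 6 [
  -- iteration 1/6 --
  FD 16: (3,0) -> (11,-13.856) [heading=300, draw]
  FD 20: (11,-13.856) -> (21,-31.177) [heading=300, draw]
  RT 30: heading 300 -> 270
  -- iteration 2/6 --
  FD 16: (21,-31.177) -> (21,-47.177) [heading=270, draw]
  FD 20: (21,-47.177) -> (21,-67.177) [heading=270, draw]
  RT 30: heading 270 -> 240
  -- iteration 3/6 --
  FD 16: (21,-67.177) -> (13,-81.033) [heading=240, draw]
  FD 20: (13,-81.033) -> (3,-98.354) [heading=240, draw]
  RT 30: heading 240 -> 210
  -- iteration 4/6 --
  FD 16: (3,-98.354) -> (-10.856,-106.354) [heading=210, draw]
  FD 20: (-10.856,-106.354) -> (-28.177,-116.354) [heading=210, draw]
  RT 30: heading 210 -> 180
  -- iteration 5/6 --
  FD 16: (-28.177,-116.354) -> (-44.177,-116.354) [heading=180, draw]
  FD 20: (-44.177,-116.354) -> (-64.177,-116.354) [heading=180, draw]
  RT 30: heading 180 -> 150
  -- iteration 6/6 --
  FD 16: (-64.177,-116.354) -> (-78.033,-108.354) [heading=150, draw]
  FD 20: (-78.033,-108.354) -> (-95.354,-98.354) [heading=150, draw]
  RT 30: heading 150 -> 120
]
FD 12: (-95.354,-98.354) -> (-101.354,-87.962) [heading=120, draw]
PU: pen up
RT 90: heading 120 -> 30
PU: pen up
Final: pos=(-101.354,-87.962), heading=30, 14 segment(s) drawn
Segments drawn: 14

Answer: 14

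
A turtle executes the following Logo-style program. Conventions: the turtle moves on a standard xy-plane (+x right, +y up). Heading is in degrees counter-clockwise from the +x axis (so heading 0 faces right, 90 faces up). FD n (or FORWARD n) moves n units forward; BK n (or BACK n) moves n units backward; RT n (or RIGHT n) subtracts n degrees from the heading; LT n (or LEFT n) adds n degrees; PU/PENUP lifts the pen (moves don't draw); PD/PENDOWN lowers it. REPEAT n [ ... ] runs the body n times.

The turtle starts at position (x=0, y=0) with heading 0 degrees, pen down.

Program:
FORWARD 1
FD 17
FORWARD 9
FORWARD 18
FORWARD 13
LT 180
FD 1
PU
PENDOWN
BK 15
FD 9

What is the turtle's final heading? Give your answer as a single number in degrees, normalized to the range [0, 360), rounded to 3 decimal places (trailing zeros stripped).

Answer: 180

Derivation:
Executing turtle program step by step:
Start: pos=(0,0), heading=0, pen down
FD 1: (0,0) -> (1,0) [heading=0, draw]
FD 17: (1,0) -> (18,0) [heading=0, draw]
FD 9: (18,0) -> (27,0) [heading=0, draw]
FD 18: (27,0) -> (45,0) [heading=0, draw]
FD 13: (45,0) -> (58,0) [heading=0, draw]
LT 180: heading 0 -> 180
FD 1: (58,0) -> (57,0) [heading=180, draw]
PU: pen up
PD: pen down
BK 15: (57,0) -> (72,0) [heading=180, draw]
FD 9: (72,0) -> (63,0) [heading=180, draw]
Final: pos=(63,0), heading=180, 8 segment(s) drawn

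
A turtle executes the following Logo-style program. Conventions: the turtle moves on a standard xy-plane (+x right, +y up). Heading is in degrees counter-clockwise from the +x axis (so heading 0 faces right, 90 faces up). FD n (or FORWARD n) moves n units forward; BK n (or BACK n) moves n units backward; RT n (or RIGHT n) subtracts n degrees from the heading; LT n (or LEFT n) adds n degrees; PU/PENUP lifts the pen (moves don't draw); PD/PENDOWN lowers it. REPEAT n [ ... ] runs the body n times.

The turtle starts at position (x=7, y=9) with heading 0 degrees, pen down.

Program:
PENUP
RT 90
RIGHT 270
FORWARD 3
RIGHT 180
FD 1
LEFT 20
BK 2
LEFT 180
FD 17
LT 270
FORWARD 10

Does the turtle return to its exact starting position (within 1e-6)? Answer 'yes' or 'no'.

Executing turtle program step by step:
Start: pos=(7,9), heading=0, pen down
PU: pen up
RT 90: heading 0 -> 270
RT 270: heading 270 -> 0
FD 3: (7,9) -> (10,9) [heading=0, move]
RT 180: heading 0 -> 180
FD 1: (10,9) -> (9,9) [heading=180, move]
LT 20: heading 180 -> 200
BK 2: (9,9) -> (10.879,9.684) [heading=200, move]
LT 180: heading 200 -> 20
FD 17: (10.879,9.684) -> (26.854,15.498) [heading=20, move]
LT 270: heading 20 -> 290
FD 10: (26.854,15.498) -> (30.274,6.101) [heading=290, move]
Final: pos=(30.274,6.101), heading=290, 0 segment(s) drawn

Start position: (7, 9)
Final position: (30.274, 6.101)
Distance = 23.454; >= 1e-6 -> NOT closed

Answer: no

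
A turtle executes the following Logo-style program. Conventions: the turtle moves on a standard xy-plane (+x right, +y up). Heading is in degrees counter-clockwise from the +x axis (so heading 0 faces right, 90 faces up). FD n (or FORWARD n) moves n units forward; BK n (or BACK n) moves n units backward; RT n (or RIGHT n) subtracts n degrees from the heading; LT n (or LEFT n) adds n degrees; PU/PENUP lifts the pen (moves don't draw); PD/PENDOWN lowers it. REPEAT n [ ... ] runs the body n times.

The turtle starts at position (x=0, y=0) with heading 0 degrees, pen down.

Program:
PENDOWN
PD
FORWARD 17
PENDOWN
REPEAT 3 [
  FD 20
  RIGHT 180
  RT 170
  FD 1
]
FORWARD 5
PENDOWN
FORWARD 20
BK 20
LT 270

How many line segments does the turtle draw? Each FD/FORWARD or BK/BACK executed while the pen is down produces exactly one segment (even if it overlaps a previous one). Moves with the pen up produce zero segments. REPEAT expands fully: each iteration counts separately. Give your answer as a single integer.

Answer: 10

Derivation:
Executing turtle program step by step:
Start: pos=(0,0), heading=0, pen down
PD: pen down
PD: pen down
FD 17: (0,0) -> (17,0) [heading=0, draw]
PD: pen down
REPEAT 3 [
  -- iteration 1/3 --
  FD 20: (17,0) -> (37,0) [heading=0, draw]
  RT 180: heading 0 -> 180
  RT 170: heading 180 -> 10
  FD 1: (37,0) -> (37.985,0.174) [heading=10, draw]
  -- iteration 2/3 --
  FD 20: (37.985,0.174) -> (57.681,3.647) [heading=10, draw]
  RT 180: heading 10 -> 190
  RT 170: heading 190 -> 20
  FD 1: (57.681,3.647) -> (58.621,3.989) [heading=20, draw]
  -- iteration 3/3 --
  FD 20: (58.621,3.989) -> (77.415,10.829) [heading=20, draw]
  RT 180: heading 20 -> 200
  RT 170: heading 200 -> 30
  FD 1: (77.415,10.829) -> (78.281,11.329) [heading=30, draw]
]
FD 5: (78.281,11.329) -> (82.611,13.829) [heading=30, draw]
PD: pen down
FD 20: (82.611,13.829) -> (99.931,23.829) [heading=30, draw]
BK 20: (99.931,23.829) -> (82.611,13.829) [heading=30, draw]
LT 270: heading 30 -> 300
Final: pos=(82.611,13.829), heading=300, 10 segment(s) drawn
Segments drawn: 10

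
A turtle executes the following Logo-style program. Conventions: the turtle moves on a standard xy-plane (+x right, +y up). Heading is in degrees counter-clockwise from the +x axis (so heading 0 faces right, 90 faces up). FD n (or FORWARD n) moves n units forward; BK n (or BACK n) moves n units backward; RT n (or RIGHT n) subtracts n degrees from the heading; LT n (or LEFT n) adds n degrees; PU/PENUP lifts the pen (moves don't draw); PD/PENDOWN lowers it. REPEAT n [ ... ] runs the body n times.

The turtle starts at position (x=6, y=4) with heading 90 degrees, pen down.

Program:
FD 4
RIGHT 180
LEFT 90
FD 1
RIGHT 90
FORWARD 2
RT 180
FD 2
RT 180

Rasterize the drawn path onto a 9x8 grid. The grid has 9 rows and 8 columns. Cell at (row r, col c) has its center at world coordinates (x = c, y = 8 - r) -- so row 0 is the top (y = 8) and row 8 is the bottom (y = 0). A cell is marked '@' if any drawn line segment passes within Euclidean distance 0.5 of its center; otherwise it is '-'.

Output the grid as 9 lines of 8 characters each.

Answer: ------@@
------@@
------@@
------@-
------@-
--------
--------
--------
--------

Derivation:
Segment 0: (6,4) -> (6,8)
Segment 1: (6,8) -> (7,8)
Segment 2: (7,8) -> (7,6)
Segment 3: (7,6) -> (7,8)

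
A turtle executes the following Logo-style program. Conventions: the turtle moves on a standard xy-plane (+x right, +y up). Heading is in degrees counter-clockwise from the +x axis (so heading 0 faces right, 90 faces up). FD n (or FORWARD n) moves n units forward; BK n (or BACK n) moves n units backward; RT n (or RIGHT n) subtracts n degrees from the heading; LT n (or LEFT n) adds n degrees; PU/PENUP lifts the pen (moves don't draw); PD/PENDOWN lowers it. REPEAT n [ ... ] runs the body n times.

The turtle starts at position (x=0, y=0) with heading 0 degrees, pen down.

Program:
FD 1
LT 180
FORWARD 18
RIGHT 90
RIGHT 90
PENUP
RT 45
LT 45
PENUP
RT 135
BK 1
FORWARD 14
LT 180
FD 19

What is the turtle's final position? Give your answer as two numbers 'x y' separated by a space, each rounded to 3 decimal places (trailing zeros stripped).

Executing turtle program step by step:
Start: pos=(0,0), heading=0, pen down
FD 1: (0,0) -> (1,0) [heading=0, draw]
LT 180: heading 0 -> 180
FD 18: (1,0) -> (-17,0) [heading=180, draw]
RT 90: heading 180 -> 90
RT 90: heading 90 -> 0
PU: pen up
RT 45: heading 0 -> 315
LT 45: heading 315 -> 0
PU: pen up
RT 135: heading 0 -> 225
BK 1: (-17,0) -> (-16.293,0.707) [heading=225, move]
FD 14: (-16.293,0.707) -> (-26.192,-9.192) [heading=225, move]
LT 180: heading 225 -> 45
FD 19: (-26.192,-9.192) -> (-12.757,4.243) [heading=45, move]
Final: pos=(-12.757,4.243), heading=45, 2 segment(s) drawn

Answer: -12.757 4.243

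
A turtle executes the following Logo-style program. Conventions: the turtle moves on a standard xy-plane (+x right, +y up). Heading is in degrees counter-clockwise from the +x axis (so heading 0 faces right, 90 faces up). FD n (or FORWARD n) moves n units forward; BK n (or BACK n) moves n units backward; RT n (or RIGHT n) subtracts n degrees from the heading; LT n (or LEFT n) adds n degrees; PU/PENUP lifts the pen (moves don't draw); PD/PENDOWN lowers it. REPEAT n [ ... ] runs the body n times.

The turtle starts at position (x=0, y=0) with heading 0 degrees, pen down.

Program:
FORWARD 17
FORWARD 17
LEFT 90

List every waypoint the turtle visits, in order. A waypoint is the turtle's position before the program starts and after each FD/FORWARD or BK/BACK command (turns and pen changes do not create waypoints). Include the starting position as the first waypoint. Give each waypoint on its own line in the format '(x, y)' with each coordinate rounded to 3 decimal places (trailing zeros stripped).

Answer: (0, 0)
(17, 0)
(34, 0)

Derivation:
Executing turtle program step by step:
Start: pos=(0,0), heading=0, pen down
FD 17: (0,0) -> (17,0) [heading=0, draw]
FD 17: (17,0) -> (34,0) [heading=0, draw]
LT 90: heading 0 -> 90
Final: pos=(34,0), heading=90, 2 segment(s) drawn
Waypoints (3 total):
(0, 0)
(17, 0)
(34, 0)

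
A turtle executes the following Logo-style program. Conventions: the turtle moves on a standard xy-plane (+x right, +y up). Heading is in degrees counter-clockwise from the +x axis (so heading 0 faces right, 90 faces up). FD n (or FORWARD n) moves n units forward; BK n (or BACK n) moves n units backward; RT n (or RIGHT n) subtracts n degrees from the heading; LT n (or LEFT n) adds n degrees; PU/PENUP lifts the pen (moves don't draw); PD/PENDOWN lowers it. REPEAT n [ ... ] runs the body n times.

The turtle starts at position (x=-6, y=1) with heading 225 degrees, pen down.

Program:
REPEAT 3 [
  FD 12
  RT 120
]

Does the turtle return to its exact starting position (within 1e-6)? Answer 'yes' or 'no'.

Answer: yes

Derivation:
Executing turtle program step by step:
Start: pos=(-6,1), heading=225, pen down
REPEAT 3 [
  -- iteration 1/3 --
  FD 12: (-6,1) -> (-14.485,-7.485) [heading=225, draw]
  RT 120: heading 225 -> 105
  -- iteration 2/3 --
  FD 12: (-14.485,-7.485) -> (-17.591,4.106) [heading=105, draw]
  RT 120: heading 105 -> 345
  -- iteration 3/3 --
  FD 12: (-17.591,4.106) -> (-6,1) [heading=345, draw]
  RT 120: heading 345 -> 225
]
Final: pos=(-6,1), heading=225, 3 segment(s) drawn

Start position: (-6, 1)
Final position: (-6, 1)
Distance = 0; < 1e-6 -> CLOSED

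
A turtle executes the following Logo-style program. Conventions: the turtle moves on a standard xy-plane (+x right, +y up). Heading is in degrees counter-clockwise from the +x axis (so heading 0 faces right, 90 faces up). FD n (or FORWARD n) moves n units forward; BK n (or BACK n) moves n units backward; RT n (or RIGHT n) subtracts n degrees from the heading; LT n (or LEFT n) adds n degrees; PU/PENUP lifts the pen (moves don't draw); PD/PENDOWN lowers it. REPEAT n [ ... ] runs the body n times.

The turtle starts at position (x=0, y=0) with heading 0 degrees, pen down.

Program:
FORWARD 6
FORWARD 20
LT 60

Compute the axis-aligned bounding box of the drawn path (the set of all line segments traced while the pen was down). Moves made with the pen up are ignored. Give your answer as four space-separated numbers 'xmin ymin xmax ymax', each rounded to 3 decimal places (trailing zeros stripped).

Executing turtle program step by step:
Start: pos=(0,0), heading=0, pen down
FD 6: (0,0) -> (6,0) [heading=0, draw]
FD 20: (6,0) -> (26,0) [heading=0, draw]
LT 60: heading 0 -> 60
Final: pos=(26,0), heading=60, 2 segment(s) drawn

Segment endpoints: x in {0, 6, 26}, y in {0}
xmin=0, ymin=0, xmax=26, ymax=0

Answer: 0 0 26 0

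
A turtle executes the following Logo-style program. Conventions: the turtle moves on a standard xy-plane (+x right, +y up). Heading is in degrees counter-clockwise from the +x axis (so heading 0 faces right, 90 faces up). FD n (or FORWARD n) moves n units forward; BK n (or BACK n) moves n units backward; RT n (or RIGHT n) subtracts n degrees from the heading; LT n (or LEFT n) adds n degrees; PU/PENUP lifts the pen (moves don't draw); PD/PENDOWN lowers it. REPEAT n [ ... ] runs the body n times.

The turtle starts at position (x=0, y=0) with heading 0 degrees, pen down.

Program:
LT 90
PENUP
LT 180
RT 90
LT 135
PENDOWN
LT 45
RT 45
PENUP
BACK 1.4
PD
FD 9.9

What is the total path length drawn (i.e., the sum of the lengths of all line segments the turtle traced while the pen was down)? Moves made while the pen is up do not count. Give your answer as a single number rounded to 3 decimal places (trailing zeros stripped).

Answer: 9.9

Derivation:
Executing turtle program step by step:
Start: pos=(0,0), heading=0, pen down
LT 90: heading 0 -> 90
PU: pen up
LT 180: heading 90 -> 270
RT 90: heading 270 -> 180
LT 135: heading 180 -> 315
PD: pen down
LT 45: heading 315 -> 0
RT 45: heading 0 -> 315
PU: pen up
BK 1.4: (0,0) -> (-0.99,0.99) [heading=315, move]
PD: pen down
FD 9.9: (-0.99,0.99) -> (6.01,-6.01) [heading=315, draw]
Final: pos=(6.01,-6.01), heading=315, 1 segment(s) drawn

Segment lengths:
  seg 1: (-0.99,0.99) -> (6.01,-6.01), length = 9.9
Total = 9.9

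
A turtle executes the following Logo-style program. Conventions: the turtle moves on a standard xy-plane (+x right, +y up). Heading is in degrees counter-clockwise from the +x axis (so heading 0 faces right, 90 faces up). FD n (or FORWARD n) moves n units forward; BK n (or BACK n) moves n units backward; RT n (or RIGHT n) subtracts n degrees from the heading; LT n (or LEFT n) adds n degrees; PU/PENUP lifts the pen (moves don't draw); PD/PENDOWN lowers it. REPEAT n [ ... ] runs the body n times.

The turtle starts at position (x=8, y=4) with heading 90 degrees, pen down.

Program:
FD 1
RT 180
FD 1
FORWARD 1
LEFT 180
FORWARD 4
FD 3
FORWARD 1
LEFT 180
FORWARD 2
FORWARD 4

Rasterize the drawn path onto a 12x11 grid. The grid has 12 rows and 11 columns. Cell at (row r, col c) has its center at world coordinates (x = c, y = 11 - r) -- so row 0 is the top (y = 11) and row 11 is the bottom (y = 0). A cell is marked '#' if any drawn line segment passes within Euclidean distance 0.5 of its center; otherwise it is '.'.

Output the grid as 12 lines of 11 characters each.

Segment 0: (8,4) -> (8,5)
Segment 1: (8,5) -> (8,4)
Segment 2: (8,4) -> (8,3)
Segment 3: (8,3) -> (8,7)
Segment 4: (8,7) -> (8,10)
Segment 5: (8,10) -> (8,11)
Segment 6: (8,11) -> (8,9)
Segment 7: (8,9) -> (8,5)

Answer: ........#..
........#..
........#..
........#..
........#..
........#..
........#..
........#..
........#..
...........
...........
...........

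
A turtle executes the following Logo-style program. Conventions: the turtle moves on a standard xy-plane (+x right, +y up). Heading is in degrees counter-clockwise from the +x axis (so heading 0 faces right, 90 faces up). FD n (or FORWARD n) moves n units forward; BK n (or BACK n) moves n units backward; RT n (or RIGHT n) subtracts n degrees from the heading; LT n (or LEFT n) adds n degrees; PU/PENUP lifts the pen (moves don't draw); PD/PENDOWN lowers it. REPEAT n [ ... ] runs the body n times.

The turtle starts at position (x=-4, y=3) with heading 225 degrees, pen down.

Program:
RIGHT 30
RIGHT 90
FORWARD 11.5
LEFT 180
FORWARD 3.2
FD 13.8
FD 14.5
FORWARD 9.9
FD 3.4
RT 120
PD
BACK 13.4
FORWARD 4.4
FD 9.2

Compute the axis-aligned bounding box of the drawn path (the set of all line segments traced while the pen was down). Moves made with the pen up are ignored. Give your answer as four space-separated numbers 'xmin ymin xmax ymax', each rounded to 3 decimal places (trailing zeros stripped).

Answer: -6.976 -32.634 17.562 14.108

Derivation:
Executing turtle program step by step:
Start: pos=(-4,3), heading=225, pen down
RT 30: heading 225 -> 195
RT 90: heading 195 -> 105
FD 11.5: (-4,3) -> (-6.976,14.108) [heading=105, draw]
LT 180: heading 105 -> 285
FD 3.2: (-6.976,14.108) -> (-6.148,11.017) [heading=285, draw]
FD 13.8: (-6.148,11.017) -> (-2.576,-2.313) [heading=285, draw]
FD 14.5: (-2.576,-2.313) -> (1.176,-16.319) [heading=285, draw]
FD 9.9: (1.176,-16.319) -> (3.739,-25.881) [heading=285, draw]
FD 3.4: (3.739,-25.881) -> (4.619,-29.165) [heading=285, draw]
RT 120: heading 285 -> 165
PD: pen down
BK 13.4: (4.619,-29.165) -> (17.562,-32.634) [heading=165, draw]
FD 4.4: (17.562,-32.634) -> (13.312,-31.495) [heading=165, draw]
FD 9.2: (13.312,-31.495) -> (4.425,-29.114) [heading=165, draw]
Final: pos=(4.425,-29.114), heading=165, 9 segment(s) drawn

Segment endpoints: x in {-6.976, -6.148, -4, -2.576, 1.176, 3.739, 4.425, 4.619, 13.312, 17.562}, y in {-32.634, -31.495, -29.165, -29.114, -25.881, -16.319, -2.313, 3, 11.017, 14.108}
xmin=-6.976, ymin=-32.634, xmax=17.562, ymax=14.108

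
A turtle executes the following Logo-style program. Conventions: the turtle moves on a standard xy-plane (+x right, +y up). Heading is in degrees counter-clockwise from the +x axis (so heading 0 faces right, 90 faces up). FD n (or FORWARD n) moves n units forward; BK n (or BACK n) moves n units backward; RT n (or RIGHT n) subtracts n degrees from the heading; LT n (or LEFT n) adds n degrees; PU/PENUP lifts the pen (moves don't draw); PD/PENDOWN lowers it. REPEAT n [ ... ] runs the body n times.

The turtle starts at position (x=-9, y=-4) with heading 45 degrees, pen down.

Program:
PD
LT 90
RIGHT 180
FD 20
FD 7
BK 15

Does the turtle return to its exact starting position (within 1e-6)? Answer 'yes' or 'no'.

Executing turtle program step by step:
Start: pos=(-9,-4), heading=45, pen down
PD: pen down
LT 90: heading 45 -> 135
RT 180: heading 135 -> 315
FD 20: (-9,-4) -> (5.142,-18.142) [heading=315, draw]
FD 7: (5.142,-18.142) -> (10.092,-23.092) [heading=315, draw]
BK 15: (10.092,-23.092) -> (-0.515,-12.485) [heading=315, draw]
Final: pos=(-0.515,-12.485), heading=315, 3 segment(s) drawn

Start position: (-9, -4)
Final position: (-0.515, -12.485)
Distance = 12; >= 1e-6 -> NOT closed

Answer: no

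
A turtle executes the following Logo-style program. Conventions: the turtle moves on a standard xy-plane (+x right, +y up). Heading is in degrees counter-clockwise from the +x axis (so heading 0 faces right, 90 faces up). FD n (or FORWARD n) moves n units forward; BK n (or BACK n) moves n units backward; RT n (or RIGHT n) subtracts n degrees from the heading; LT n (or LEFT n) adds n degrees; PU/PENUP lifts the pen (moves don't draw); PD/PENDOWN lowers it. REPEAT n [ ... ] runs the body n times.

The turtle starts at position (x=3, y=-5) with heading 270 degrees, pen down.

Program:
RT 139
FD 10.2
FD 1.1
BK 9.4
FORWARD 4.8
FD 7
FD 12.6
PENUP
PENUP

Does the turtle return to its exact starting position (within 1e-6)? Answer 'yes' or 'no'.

Executing turtle program step by step:
Start: pos=(3,-5), heading=270, pen down
RT 139: heading 270 -> 131
FD 10.2: (3,-5) -> (-3.692,2.698) [heading=131, draw]
FD 1.1: (-3.692,2.698) -> (-4.413,3.528) [heading=131, draw]
BK 9.4: (-4.413,3.528) -> (1.753,-3.566) [heading=131, draw]
FD 4.8: (1.753,-3.566) -> (-1.396,0.057) [heading=131, draw]
FD 7: (-1.396,0.057) -> (-5.988,5.34) [heading=131, draw]
FD 12.6: (-5.988,5.34) -> (-14.254,14.849) [heading=131, draw]
PU: pen up
PU: pen up
Final: pos=(-14.254,14.849), heading=131, 6 segment(s) drawn

Start position: (3, -5)
Final position: (-14.254, 14.849)
Distance = 26.3; >= 1e-6 -> NOT closed

Answer: no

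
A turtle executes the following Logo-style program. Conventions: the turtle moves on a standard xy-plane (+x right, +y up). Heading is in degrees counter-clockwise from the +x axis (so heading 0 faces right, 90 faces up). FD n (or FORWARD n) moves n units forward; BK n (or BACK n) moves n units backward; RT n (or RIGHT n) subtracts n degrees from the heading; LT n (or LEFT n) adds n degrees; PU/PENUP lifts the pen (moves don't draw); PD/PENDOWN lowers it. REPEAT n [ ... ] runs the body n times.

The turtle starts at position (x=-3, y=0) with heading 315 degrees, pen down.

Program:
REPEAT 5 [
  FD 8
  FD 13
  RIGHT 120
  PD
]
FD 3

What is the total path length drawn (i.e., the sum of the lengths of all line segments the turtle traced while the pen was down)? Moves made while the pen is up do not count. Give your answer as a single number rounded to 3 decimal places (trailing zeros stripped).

Answer: 108

Derivation:
Executing turtle program step by step:
Start: pos=(-3,0), heading=315, pen down
REPEAT 5 [
  -- iteration 1/5 --
  FD 8: (-3,0) -> (2.657,-5.657) [heading=315, draw]
  FD 13: (2.657,-5.657) -> (11.849,-14.849) [heading=315, draw]
  RT 120: heading 315 -> 195
  PD: pen down
  -- iteration 2/5 --
  FD 8: (11.849,-14.849) -> (4.122,-16.92) [heading=195, draw]
  FD 13: (4.122,-16.92) -> (-8.435,-20.284) [heading=195, draw]
  RT 120: heading 195 -> 75
  PD: pen down
  -- iteration 3/5 --
  FD 8: (-8.435,-20.284) -> (-6.365,-12.557) [heading=75, draw]
  FD 13: (-6.365,-12.557) -> (-3,0) [heading=75, draw]
  RT 120: heading 75 -> 315
  PD: pen down
  -- iteration 4/5 --
  FD 8: (-3,0) -> (2.657,-5.657) [heading=315, draw]
  FD 13: (2.657,-5.657) -> (11.849,-14.849) [heading=315, draw]
  RT 120: heading 315 -> 195
  PD: pen down
  -- iteration 5/5 --
  FD 8: (11.849,-14.849) -> (4.122,-16.92) [heading=195, draw]
  FD 13: (4.122,-16.92) -> (-8.435,-20.284) [heading=195, draw]
  RT 120: heading 195 -> 75
  PD: pen down
]
FD 3: (-8.435,-20.284) -> (-7.659,-17.387) [heading=75, draw]
Final: pos=(-7.659,-17.387), heading=75, 11 segment(s) drawn

Segment lengths:
  seg 1: (-3,0) -> (2.657,-5.657), length = 8
  seg 2: (2.657,-5.657) -> (11.849,-14.849), length = 13
  seg 3: (11.849,-14.849) -> (4.122,-16.92), length = 8
  seg 4: (4.122,-16.92) -> (-8.435,-20.284), length = 13
  seg 5: (-8.435,-20.284) -> (-6.365,-12.557), length = 8
  seg 6: (-6.365,-12.557) -> (-3,0), length = 13
  seg 7: (-3,0) -> (2.657,-5.657), length = 8
  seg 8: (2.657,-5.657) -> (11.849,-14.849), length = 13
  seg 9: (11.849,-14.849) -> (4.122,-16.92), length = 8
  seg 10: (4.122,-16.92) -> (-8.435,-20.284), length = 13
  seg 11: (-8.435,-20.284) -> (-7.659,-17.387), length = 3
Total = 108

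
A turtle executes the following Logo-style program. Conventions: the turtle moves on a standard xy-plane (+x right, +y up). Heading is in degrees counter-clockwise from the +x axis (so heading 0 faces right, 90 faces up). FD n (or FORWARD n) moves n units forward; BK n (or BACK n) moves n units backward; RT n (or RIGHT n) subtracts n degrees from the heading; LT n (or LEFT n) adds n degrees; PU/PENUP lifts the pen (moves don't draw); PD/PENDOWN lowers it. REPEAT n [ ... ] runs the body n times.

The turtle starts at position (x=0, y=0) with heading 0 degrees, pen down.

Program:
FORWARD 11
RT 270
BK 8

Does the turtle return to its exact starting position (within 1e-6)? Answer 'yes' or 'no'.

Answer: no

Derivation:
Executing turtle program step by step:
Start: pos=(0,0), heading=0, pen down
FD 11: (0,0) -> (11,0) [heading=0, draw]
RT 270: heading 0 -> 90
BK 8: (11,0) -> (11,-8) [heading=90, draw]
Final: pos=(11,-8), heading=90, 2 segment(s) drawn

Start position: (0, 0)
Final position: (11, -8)
Distance = 13.601; >= 1e-6 -> NOT closed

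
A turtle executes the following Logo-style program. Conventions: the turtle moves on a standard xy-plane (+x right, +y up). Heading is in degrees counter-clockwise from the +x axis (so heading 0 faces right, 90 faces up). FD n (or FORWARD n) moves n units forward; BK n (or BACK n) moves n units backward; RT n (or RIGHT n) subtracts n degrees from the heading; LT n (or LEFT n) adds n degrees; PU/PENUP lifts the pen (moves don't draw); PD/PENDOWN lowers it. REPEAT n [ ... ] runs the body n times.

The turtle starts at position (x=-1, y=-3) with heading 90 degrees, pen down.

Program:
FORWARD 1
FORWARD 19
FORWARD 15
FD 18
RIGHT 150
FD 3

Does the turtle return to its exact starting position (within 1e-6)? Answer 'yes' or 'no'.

Executing turtle program step by step:
Start: pos=(-1,-3), heading=90, pen down
FD 1: (-1,-3) -> (-1,-2) [heading=90, draw]
FD 19: (-1,-2) -> (-1,17) [heading=90, draw]
FD 15: (-1,17) -> (-1,32) [heading=90, draw]
FD 18: (-1,32) -> (-1,50) [heading=90, draw]
RT 150: heading 90 -> 300
FD 3: (-1,50) -> (0.5,47.402) [heading=300, draw]
Final: pos=(0.5,47.402), heading=300, 5 segment(s) drawn

Start position: (-1, -3)
Final position: (0.5, 47.402)
Distance = 50.424; >= 1e-6 -> NOT closed

Answer: no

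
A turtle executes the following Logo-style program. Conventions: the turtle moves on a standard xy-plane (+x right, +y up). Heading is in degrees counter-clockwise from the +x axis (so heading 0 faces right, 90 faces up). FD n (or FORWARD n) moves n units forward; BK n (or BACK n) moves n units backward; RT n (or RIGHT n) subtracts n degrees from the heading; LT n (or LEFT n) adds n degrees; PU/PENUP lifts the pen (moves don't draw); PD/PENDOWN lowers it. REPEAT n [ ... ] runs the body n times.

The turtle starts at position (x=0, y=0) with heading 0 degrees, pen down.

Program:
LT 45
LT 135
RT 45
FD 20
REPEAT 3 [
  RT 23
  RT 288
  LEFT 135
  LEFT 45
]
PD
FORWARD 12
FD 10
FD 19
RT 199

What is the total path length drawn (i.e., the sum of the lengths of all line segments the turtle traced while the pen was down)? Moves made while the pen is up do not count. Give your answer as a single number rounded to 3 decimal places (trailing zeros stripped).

Answer: 61

Derivation:
Executing turtle program step by step:
Start: pos=(0,0), heading=0, pen down
LT 45: heading 0 -> 45
LT 135: heading 45 -> 180
RT 45: heading 180 -> 135
FD 20: (0,0) -> (-14.142,14.142) [heading=135, draw]
REPEAT 3 [
  -- iteration 1/3 --
  RT 23: heading 135 -> 112
  RT 288: heading 112 -> 184
  LT 135: heading 184 -> 319
  LT 45: heading 319 -> 4
  -- iteration 2/3 --
  RT 23: heading 4 -> 341
  RT 288: heading 341 -> 53
  LT 135: heading 53 -> 188
  LT 45: heading 188 -> 233
  -- iteration 3/3 --
  RT 23: heading 233 -> 210
  RT 288: heading 210 -> 282
  LT 135: heading 282 -> 57
  LT 45: heading 57 -> 102
]
PD: pen down
FD 12: (-14.142,14.142) -> (-16.637,25.88) [heading=102, draw]
FD 10: (-16.637,25.88) -> (-18.716,35.661) [heading=102, draw]
FD 19: (-18.716,35.661) -> (-22.667,54.246) [heading=102, draw]
RT 199: heading 102 -> 263
Final: pos=(-22.667,54.246), heading=263, 4 segment(s) drawn

Segment lengths:
  seg 1: (0,0) -> (-14.142,14.142), length = 20
  seg 2: (-14.142,14.142) -> (-16.637,25.88), length = 12
  seg 3: (-16.637,25.88) -> (-18.716,35.661), length = 10
  seg 4: (-18.716,35.661) -> (-22.667,54.246), length = 19
Total = 61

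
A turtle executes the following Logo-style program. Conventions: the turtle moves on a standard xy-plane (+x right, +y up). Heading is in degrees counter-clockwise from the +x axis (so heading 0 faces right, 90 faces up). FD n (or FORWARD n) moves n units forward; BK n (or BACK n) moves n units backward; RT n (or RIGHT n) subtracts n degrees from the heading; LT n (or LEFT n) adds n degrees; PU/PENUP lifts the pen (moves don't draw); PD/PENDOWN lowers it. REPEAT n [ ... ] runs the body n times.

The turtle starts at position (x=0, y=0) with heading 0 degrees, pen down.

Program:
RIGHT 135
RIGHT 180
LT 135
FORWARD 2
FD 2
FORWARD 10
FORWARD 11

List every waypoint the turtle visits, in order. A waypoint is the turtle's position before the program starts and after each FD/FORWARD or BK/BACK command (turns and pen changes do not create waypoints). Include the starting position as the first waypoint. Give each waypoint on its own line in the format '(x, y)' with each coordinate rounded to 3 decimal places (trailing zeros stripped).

Answer: (0, 0)
(-2, 0)
(-4, 0)
(-14, 0)
(-25, 0)

Derivation:
Executing turtle program step by step:
Start: pos=(0,0), heading=0, pen down
RT 135: heading 0 -> 225
RT 180: heading 225 -> 45
LT 135: heading 45 -> 180
FD 2: (0,0) -> (-2,0) [heading=180, draw]
FD 2: (-2,0) -> (-4,0) [heading=180, draw]
FD 10: (-4,0) -> (-14,0) [heading=180, draw]
FD 11: (-14,0) -> (-25,0) [heading=180, draw]
Final: pos=(-25,0), heading=180, 4 segment(s) drawn
Waypoints (5 total):
(0, 0)
(-2, 0)
(-4, 0)
(-14, 0)
(-25, 0)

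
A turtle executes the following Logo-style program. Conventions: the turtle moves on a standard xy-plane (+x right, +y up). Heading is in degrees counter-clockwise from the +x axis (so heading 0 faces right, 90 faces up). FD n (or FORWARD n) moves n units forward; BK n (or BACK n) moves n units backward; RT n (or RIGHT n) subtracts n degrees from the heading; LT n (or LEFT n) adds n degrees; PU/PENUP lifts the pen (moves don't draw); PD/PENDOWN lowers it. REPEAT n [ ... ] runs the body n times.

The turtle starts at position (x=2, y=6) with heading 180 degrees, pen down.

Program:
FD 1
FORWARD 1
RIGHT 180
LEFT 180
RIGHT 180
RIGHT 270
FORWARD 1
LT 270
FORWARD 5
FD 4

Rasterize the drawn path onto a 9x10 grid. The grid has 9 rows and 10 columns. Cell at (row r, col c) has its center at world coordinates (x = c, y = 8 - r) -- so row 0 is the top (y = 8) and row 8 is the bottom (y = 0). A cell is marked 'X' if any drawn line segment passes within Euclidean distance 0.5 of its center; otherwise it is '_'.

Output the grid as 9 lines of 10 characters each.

Segment 0: (2,6) -> (1,6)
Segment 1: (1,6) -> (0,6)
Segment 2: (0,6) -> (-0,7)
Segment 3: (-0,7) -> (5,7)
Segment 4: (5,7) -> (9,7)

Answer: __________
XXXXXXXXXX
XXX_______
__________
__________
__________
__________
__________
__________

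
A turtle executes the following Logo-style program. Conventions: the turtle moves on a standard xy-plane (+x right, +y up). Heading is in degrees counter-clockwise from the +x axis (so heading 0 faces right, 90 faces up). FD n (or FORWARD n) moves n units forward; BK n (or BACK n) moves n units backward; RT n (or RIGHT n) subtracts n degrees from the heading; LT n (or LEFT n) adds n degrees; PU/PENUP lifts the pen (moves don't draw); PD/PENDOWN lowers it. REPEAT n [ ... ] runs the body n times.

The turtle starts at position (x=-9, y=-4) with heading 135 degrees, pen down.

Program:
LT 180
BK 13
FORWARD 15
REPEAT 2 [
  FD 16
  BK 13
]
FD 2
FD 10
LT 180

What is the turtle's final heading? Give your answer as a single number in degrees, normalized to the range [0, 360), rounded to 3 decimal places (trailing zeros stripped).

Answer: 135

Derivation:
Executing turtle program step by step:
Start: pos=(-9,-4), heading=135, pen down
LT 180: heading 135 -> 315
BK 13: (-9,-4) -> (-18.192,5.192) [heading=315, draw]
FD 15: (-18.192,5.192) -> (-7.586,-5.414) [heading=315, draw]
REPEAT 2 [
  -- iteration 1/2 --
  FD 16: (-7.586,-5.414) -> (3.728,-16.728) [heading=315, draw]
  BK 13: (3.728,-16.728) -> (-5.464,-7.536) [heading=315, draw]
  -- iteration 2/2 --
  FD 16: (-5.464,-7.536) -> (5.849,-18.849) [heading=315, draw]
  BK 13: (5.849,-18.849) -> (-3.343,-9.657) [heading=315, draw]
]
FD 2: (-3.343,-9.657) -> (-1.929,-11.071) [heading=315, draw]
FD 10: (-1.929,-11.071) -> (5.142,-18.142) [heading=315, draw]
LT 180: heading 315 -> 135
Final: pos=(5.142,-18.142), heading=135, 8 segment(s) drawn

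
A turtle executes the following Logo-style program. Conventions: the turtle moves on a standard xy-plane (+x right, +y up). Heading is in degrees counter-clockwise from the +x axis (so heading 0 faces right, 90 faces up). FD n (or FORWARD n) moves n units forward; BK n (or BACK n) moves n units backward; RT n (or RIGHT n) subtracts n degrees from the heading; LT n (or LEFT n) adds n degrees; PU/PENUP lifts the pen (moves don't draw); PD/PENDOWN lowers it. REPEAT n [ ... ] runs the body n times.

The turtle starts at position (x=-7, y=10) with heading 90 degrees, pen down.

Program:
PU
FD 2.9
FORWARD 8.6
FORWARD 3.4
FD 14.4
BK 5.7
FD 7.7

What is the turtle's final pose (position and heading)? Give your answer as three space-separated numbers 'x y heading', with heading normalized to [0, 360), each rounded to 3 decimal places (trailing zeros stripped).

Executing turtle program step by step:
Start: pos=(-7,10), heading=90, pen down
PU: pen up
FD 2.9: (-7,10) -> (-7,12.9) [heading=90, move]
FD 8.6: (-7,12.9) -> (-7,21.5) [heading=90, move]
FD 3.4: (-7,21.5) -> (-7,24.9) [heading=90, move]
FD 14.4: (-7,24.9) -> (-7,39.3) [heading=90, move]
BK 5.7: (-7,39.3) -> (-7,33.6) [heading=90, move]
FD 7.7: (-7,33.6) -> (-7,41.3) [heading=90, move]
Final: pos=(-7,41.3), heading=90, 0 segment(s) drawn

Answer: -7 41.3 90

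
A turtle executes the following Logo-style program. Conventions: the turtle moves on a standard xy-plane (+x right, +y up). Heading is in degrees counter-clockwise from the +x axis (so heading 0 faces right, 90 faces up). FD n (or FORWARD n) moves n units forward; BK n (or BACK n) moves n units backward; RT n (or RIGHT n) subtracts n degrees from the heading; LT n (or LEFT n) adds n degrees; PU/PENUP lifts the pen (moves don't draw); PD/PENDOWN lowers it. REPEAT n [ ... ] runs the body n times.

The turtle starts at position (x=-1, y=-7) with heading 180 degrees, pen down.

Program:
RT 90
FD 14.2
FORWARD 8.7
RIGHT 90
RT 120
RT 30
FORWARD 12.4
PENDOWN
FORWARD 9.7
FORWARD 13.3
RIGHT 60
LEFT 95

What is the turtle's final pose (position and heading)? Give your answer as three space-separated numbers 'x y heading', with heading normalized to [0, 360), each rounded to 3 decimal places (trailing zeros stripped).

Executing turtle program step by step:
Start: pos=(-1,-7), heading=180, pen down
RT 90: heading 180 -> 90
FD 14.2: (-1,-7) -> (-1,7.2) [heading=90, draw]
FD 8.7: (-1,7.2) -> (-1,15.9) [heading=90, draw]
RT 90: heading 90 -> 0
RT 120: heading 0 -> 240
RT 30: heading 240 -> 210
FD 12.4: (-1,15.9) -> (-11.739,9.7) [heading=210, draw]
PD: pen down
FD 9.7: (-11.739,9.7) -> (-20.139,4.85) [heading=210, draw]
FD 13.3: (-20.139,4.85) -> (-31.657,-1.8) [heading=210, draw]
RT 60: heading 210 -> 150
LT 95: heading 150 -> 245
Final: pos=(-31.657,-1.8), heading=245, 5 segment(s) drawn

Answer: -31.657 -1.8 245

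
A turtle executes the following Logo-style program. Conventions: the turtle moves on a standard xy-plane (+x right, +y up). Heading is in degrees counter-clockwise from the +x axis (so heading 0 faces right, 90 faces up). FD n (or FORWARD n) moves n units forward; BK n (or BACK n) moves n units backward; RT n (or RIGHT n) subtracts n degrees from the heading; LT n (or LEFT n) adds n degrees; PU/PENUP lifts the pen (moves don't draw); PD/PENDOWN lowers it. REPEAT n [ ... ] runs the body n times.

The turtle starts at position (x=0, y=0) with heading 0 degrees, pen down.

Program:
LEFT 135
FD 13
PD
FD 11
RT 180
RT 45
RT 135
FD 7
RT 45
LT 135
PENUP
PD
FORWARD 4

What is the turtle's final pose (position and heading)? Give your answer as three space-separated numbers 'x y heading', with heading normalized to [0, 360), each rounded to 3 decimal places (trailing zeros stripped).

Answer: -24.749 19.092 225

Derivation:
Executing turtle program step by step:
Start: pos=(0,0), heading=0, pen down
LT 135: heading 0 -> 135
FD 13: (0,0) -> (-9.192,9.192) [heading=135, draw]
PD: pen down
FD 11: (-9.192,9.192) -> (-16.971,16.971) [heading=135, draw]
RT 180: heading 135 -> 315
RT 45: heading 315 -> 270
RT 135: heading 270 -> 135
FD 7: (-16.971,16.971) -> (-21.92,21.92) [heading=135, draw]
RT 45: heading 135 -> 90
LT 135: heading 90 -> 225
PU: pen up
PD: pen down
FD 4: (-21.92,21.92) -> (-24.749,19.092) [heading=225, draw]
Final: pos=(-24.749,19.092), heading=225, 4 segment(s) drawn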